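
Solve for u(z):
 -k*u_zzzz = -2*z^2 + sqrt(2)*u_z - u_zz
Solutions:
 u(z) = C1 + C2*exp(2^(1/3)*z*(6^(1/3)*(sqrt(6)*sqrt((27 - 2/k)/k^2) + 9*sqrt(2)/k)^(1/3)/12 - 2^(1/3)*3^(5/6)*I*(sqrt(6)*sqrt((27 - 2/k)/k^2) + 9*sqrt(2)/k)^(1/3)/12 - 2/(k*(-3^(1/3) + 3^(5/6)*I)*(sqrt(6)*sqrt((27 - 2/k)/k^2) + 9*sqrt(2)/k)^(1/3)))) + C3*exp(2^(1/3)*z*(6^(1/3)*(sqrt(6)*sqrt((27 - 2/k)/k^2) + 9*sqrt(2)/k)^(1/3)/12 + 2^(1/3)*3^(5/6)*I*(sqrt(6)*sqrt((27 - 2/k)/k^2) + 9*sqrt(2)/k)^(1/3)/12 + 2/(k*(3^(1/3) + 3^(5/6)*I)*(sqrt(6)*sqrt((27 - 2/k)/k^2) + 9*sqrt(2)/k)^(1/3)))) + C4*exp(-6^(1/3)*z*(2^(1/3)*(sqrt(6)*sqrt((27 - 2/k)/k^2) + 9*sqrt(2)/k)^(1/3) + 2*3^(1/3)/(k*(sqrt(6)*sqrt((27 - 2/k)/k^2) + 9*sqrt(2)/k)^(1/3)))/6) + sqrt(2)*z^3/3 + z^2 + sqrt(2)*z


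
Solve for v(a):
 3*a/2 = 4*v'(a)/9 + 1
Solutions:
 v(a) = C1 + 27*a^2/16 - 9*a/4


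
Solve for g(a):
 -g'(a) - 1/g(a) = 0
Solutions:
 g(a) = -sqrt(C1 - 2*a)
 g(a) = sqrt(C1 - 2*a)


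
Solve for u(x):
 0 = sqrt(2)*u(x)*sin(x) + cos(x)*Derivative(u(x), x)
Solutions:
 u(x) = C1*cos(x)^(sqrt(2))


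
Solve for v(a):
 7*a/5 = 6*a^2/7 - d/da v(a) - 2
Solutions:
 v(a) = C1 + 2*a^3/7 - 7*a^2/10 - 2*a


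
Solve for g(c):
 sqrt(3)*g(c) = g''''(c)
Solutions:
 g(c) = C1*exp(-3^(1/8)*c) + C2*exp(3^(1/8)*c) + C3*sin(3^(1/8)*c) + C4*cos(3^(1/8)*c)


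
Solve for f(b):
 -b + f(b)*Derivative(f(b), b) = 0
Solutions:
 f(b) = -sqrt(C1 + b^2)
 f(b) = sqrt(C1 + b^2)


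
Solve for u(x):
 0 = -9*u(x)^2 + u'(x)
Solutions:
 u(x) = -1/(C1 + 9*x)


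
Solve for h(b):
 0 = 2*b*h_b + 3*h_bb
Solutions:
 h(b) = C1 + C2*erf(sqrt(3)*b/3)


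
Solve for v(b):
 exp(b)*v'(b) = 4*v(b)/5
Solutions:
 v(b) = C1*exp(-4*exp(-b)/5)


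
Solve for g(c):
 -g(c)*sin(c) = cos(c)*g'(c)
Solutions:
 g(c) = C1*cos(c)


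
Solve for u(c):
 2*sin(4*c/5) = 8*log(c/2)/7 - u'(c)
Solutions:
 u(c) = C1 + 8*c*log(c)/7 - 8*c/7 - 8*c*log(2)/7 + 5*cos(4*c/5)/2


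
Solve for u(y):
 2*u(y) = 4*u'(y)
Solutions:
 u(y) = C1*exp(y/2)


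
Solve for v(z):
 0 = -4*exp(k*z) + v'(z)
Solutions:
 v(z) = C1 + 4*exp(k*z)/k


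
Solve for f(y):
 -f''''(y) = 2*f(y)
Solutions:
 f(y) = (C1*sin(2^(3/4)*y/2) + C2*cos(2^(3/4)*y/2))*exp(-2^(3/4)*y/2) + (C3*sin(2^(3/4)*y/2) + C4*cos(2^(3/4)*y/2))*exp(2^(3/4)*y/2)


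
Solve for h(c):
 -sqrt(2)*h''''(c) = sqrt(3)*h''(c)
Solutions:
 h(c) = C1 + C2*c + C3*sin(2^(3/4)*3^(1/4)*c/2) + C4*cos(2^(3/4)*3^(1/4)*c/2)


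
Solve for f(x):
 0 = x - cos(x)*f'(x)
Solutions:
 f(x) = C1 + Integral(x/cos(x), x)


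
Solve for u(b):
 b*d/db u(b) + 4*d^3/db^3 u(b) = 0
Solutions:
 u(b) = C1 + Integral(C2*airyai(-2^(1/3)*b/2) + C3*airybi(-2^(1/3)*b/2), b)


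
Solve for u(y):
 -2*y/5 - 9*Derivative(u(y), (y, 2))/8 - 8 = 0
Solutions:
 u(y) = C1 + C2*y - 8*y^3/135 - 32*y^2/9


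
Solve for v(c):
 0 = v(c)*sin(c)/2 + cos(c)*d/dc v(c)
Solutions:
 v(c) = C1*sqrt(cos(c))


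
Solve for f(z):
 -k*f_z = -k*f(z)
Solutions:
 f(z) = C1*exp(z)


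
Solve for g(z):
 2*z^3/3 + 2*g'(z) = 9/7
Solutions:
 g(z) = C1 - z^4/12 + 9*z/14


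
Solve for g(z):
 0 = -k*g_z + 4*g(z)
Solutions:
 g(z) = C1*exp(4*z/k)


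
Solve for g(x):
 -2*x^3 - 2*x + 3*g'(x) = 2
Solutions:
 g(x) = C1 + x^4/6 + x^2/3 + 2*x/3


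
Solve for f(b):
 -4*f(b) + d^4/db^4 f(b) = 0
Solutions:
 f(b) = C1*exp(-sqrt(2)*b) + C2*exp(sqrt(2)*b) + C3*sin(sqrt(2)*b) + C4*cos(sqrt(2)*b)


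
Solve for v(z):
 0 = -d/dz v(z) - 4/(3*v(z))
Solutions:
 v(z) = -sqrt(C1 - 24*z)/3
 v(z) = sqrt(C1 - 24*z)/3


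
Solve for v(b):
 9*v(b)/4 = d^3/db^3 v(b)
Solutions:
 v(b) = C3*exp(2^(1/3)*3^(2/3)*b/2) + (C1*sin(3*2^(1/3)*3^(1/6)*b/4) + C2*cos(3*2^(1/3)*3^(1/6)*b/4))*exp(-2^(1/3)*3^(2/3)*b/4)


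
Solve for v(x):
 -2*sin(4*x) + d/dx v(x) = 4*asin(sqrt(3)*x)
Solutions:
 v(x) = C1 + 4*x*asin(sqrt(3)*x) + 4*sqrt(3)*sqrt(1 - 3*x^2)/3 - cos(4*x)/2


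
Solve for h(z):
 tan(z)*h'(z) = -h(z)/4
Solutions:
 h(z) = C1/sin(z)^(1/4)


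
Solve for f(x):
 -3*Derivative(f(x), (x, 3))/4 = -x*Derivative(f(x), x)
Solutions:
 f(x) = C1 + Integral(C2*airyai(6^(2/3)*x/3) + C3*airybi(6^(2/3)*x/3), x)


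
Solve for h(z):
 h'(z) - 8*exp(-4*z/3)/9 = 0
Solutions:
 h(z) = C1 - 2*exp(-4*z/3)/3


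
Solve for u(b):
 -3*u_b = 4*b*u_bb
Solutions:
 u(b) = C1 + C2*b^(1/4)


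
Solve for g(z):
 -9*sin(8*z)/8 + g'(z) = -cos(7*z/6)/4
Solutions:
 g(z) = C1 - 3*sin(7*z/6)/14 - 9*cos(8*z)/64


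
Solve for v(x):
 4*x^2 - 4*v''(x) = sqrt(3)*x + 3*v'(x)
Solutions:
 v(x) = C1 + C2*exp(-3*x/4) + 4*x^3/9 - 16*x^2/9 - sqrt(3)*x^2/6 + 4*sqrt(3)*x/9 + 128*x/27


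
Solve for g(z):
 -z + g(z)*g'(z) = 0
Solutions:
 g(z) = -sqrt(C1 + z^2)
 g(z) = sqrt(C1 + z^2)


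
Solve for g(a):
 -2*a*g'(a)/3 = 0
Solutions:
 g(a) = C1


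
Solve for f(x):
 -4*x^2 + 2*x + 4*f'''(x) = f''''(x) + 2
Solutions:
 f(x) = C1 + C2*x + C3*x^2 + C4*exp(4*x) + x^5/60 + x^3/12


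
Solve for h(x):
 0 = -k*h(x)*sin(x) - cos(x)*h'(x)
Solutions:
 h(x) = C1*exp(k*log(cos(x)))


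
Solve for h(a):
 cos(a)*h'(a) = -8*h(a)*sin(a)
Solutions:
 h(a) = C1*cos(a)^8


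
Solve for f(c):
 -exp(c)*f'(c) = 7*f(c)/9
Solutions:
 f(c) = C1*exp(7*exp(-c)/9)


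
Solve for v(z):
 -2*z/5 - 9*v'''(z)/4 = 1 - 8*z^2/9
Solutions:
 v(z) = C1 + C2*z + C3*z^2 + 8*z^5/1215 - z^4/135 - 2*z^3/27


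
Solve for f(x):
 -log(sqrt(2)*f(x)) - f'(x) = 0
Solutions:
 2*Integral(1/(2*log(_y) + log(2)), (_y, f(x))) = C1 - x


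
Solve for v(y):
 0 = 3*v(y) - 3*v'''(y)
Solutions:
 v(y) = C3*exp(y) + (C1*sin(sqrt(3)*y/2) + C2*cos(sqrt(3)*y/2))*exp(-y/2)


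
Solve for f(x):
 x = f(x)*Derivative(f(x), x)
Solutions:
 f(x) = -sqrt(C1 + x^2)
 f(x) = sqrt(C1 + x^2)


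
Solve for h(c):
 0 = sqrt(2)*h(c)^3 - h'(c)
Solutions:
 h(c) = -sqrt(2)*sqrt(-1/(C1 + sqrt(2)*c))/2
 h(c) = sqrt(2)*sqrt(-1/(C1 + sqrt(2)*c))/2


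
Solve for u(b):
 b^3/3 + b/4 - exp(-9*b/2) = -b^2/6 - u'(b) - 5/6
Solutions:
 u(b) = C1 - b^4/12 - b^3/18 - b^2/8 - 5*b/6 - 2*exp(-9*b/2)/9


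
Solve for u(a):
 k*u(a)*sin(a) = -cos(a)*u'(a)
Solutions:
 u(a) = C1*exp(k*log(cos(a)))


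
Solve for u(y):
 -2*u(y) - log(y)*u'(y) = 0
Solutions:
 u(y) = C1*exp(-2*li(y))


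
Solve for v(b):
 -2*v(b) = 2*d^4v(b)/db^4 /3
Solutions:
 v(b) = (C1*sin(sqrt(2)*3^(1/4)*b/2) + C2*cos(sqrt(2)*3^(1/4)*b/2))*exp(-sqrt(2)*3^(1/4)*b/2) + (C3*sin(sqrt(2)*3^(1/4)*b/2) + C4*cos(sqrt(2)*3^(1/4)*b/2))*exp(sqrt(2)*3^(1/4)*b/2)


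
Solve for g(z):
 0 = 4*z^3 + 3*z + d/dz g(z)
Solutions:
 g(z) = C1 - z^4 - 3*z^2/2


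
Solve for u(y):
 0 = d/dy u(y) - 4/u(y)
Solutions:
 u(y) = -sqrt(C1 + 8*y)
 u(y) = sqrt(C1 + 8*y)


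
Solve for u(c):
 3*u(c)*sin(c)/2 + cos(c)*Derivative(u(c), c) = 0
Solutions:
 u(c) = C1*cos(c)^(3/2)


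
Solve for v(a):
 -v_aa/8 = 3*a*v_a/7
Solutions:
 v(a) = C1 + C2*erf(2*sqrt(21)*a/7)


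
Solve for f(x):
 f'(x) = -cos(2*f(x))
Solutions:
 f(x) = -asin((C1 + exp(4*x))/(C1 - exp(4*x)))/2 + pi/2
 f(x) = asin((C1 + exp(4*x))/(C1 - exp(4*x)))/2


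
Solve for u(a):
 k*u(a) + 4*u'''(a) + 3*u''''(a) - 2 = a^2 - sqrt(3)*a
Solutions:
 u(a) = C1*exp(a*Piecewise((-sqrt(-2*2^(1/3)*(-k)^(1/3)/3 + 4/9)/2 - sqrt(2*2^(1/3)*(-k)^(1/3)/3 + 8/9 + 16/(27*sqrt(-2*2^(1/3)*(-k)^(1/3)/3 + 4/9)))/2 - 1/3, Eq(k, 0)), (-sqrt(2*k/(9*(k/27 + sqrt(-k^3/729 + k^2/729))^(1/3)) + 2*(k/27 + sqrt(-k^3/729 + k^2/729))^(1/3) + 4/9)/2 - sqrt(-2*k/(9*(k/27 + sqrt(-k^3/729 + k^2/729))^(1/3)) - 2*(k/27 + sqrt(-k^3/729 + k^2/729))^(1/3) + 8/9 + 16/(27*sqrt(2*k/(9*(k/27 + sqrt(-k^3/729 + k^2/729))^(1/3)) + 2*(k/27 + sqrt(-k^3/729 + k^2/729))^(1/3) + 4/9)))/2 - 1/3, True))) + C2*exp(a*Piecewise((-sqrt(-2*2^(1/3)*(-k)^(1/3)/3 + 4/9)/2 + sqrt(2*2^(1/3)*(-k)^(1/3)/3 + 8/9 + 16/(27*sqrt(-2*2^(1/3)*(-k)^(1/3)/3 + 4/9)))/2 - 1/3, Eq(k, 0)), (-sqrt(2*k/(9*(k/27 + sqrt(-k^3/729 + k^2/729))^(1/3)) + 2*(k/27 + sqrt(-k^3/729 + k^2/729))^(1/3) + 4/9)/2 + sqrt(-2*k/(9*(k/27 + sqrt(-k^3/729 + k^2/729))^(1/3)) - 2*(k/27 + sqrt(-k^3/729 + k^2/729))^(1/3) + 8/9 + 16/(27*sqrt(2*k/(9*(k/27 + sqrt(-k^3/729 + k^2/729))^(1/3)) + 2*(k/27 + sqrt(-k^3/729 + k^2/729))^(1/3) + 4/9)))/2 - 1/3, True))) + C3*exp(a*Piecewise((sqrt(-2*2^(1/3)*(-k)^(1/3)/3 + 4/9)/2 - sqrt(2*2^(1/3)*(-k)^(1/3)/3 + 8/9 - 16/(27*sqrt(-2*2^(1/3)*(-k)^(1/3)/3 + 4/9)))/2 - 1/3, Eq(k, 0)), (sqrt(2*k/(9*(k/27 + sqrt(-k^3/729 + k^2/729))^(1/3)) + 2*(k/27 + sqrt(-k^3/729 + k^2/729))^(1/3) + 4/9)/2 - sqrt(-2*k/(9*(k/27 + sqrt(-k^3/729 + k^2/729))^(1/3)) - 2*(k/27 + sqrt(-k^3/729 + k^2/729))^(1/3) + 8/9 - 16/(27*sqrt(2*k/(9*(k/27 + sqrt(-k^3/729 + k^2/729))^(1/3)) + 2*(k/27 + sqrt(-k^3/729 + k^2/729))^(1/3) + 4/9)))/2 - 1/3, True))) + C4*exp(a*Piecewise((sqrt(-2*2^(1/3)*(-k)^(1/3)/3 + 4/9)/2 + sqrt(2*2^(1/3)*(-k)^(1/3)/3 + 8/9 - 16/(27*sqrt(-2*2^(1/3)*(-k)^(1/3)/3 + 4/9)))/2 - 1/3, Eq(k, 0)), (sqrt(2*k/(9*(k/27 + sqrt(-k^3/729 + k^2/729))^(1/3)) + 2*(k/27 + sqrt(-k^3/729 + k^2/729))^(1/3) + 4/9)/2 + sqrt(-2*k/(9*(k/27 + sqrt(-k^3/729 + k^2/729))^(1/3)) - 2*(k/27 + sqrt(-k^3/729 + k^2/729))^(1/3) + 8/9 - 16/(27*sqrt(2*k/(9*(k/27 + sqrt(-k^3/729 + k^2/729))^(1/3)) + 2*(k/27 + sqrt(-k^3/729 + k^2/729))^(1/3) + 4/9)))/2 - 1/3, True))) + a^2/k - sqrt(3)*a/k + 2/k


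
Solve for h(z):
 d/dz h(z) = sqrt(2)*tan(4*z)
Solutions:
 h(z) = C1 - sqrt(2)*log(cos(4*z))/4


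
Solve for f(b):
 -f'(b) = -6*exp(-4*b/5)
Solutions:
 f(b) = C1 - 15*exp(-4*b/5)/2


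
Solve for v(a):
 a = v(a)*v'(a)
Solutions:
 v(a) = -sqrt(C1 + a^2)
 v(a) = sqrt(C1 + a^2)


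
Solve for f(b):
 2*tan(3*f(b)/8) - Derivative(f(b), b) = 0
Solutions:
 f(b) = -8*asin(C1*exp(3*b/4))/3 + 8*pi/3
 f(b) = 8*asin(C1*exp(3*b/4))/3


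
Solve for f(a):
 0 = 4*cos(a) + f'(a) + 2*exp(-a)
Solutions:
 f(a) = C1 - 4*sin(a) + 2*exp(-a)


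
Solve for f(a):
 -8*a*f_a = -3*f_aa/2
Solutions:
 f(a) = C1 + C2*erfi(2*sqrt(6)*a/3)


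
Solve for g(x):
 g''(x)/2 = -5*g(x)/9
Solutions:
 g(x) = C1*sin(sqrt(10)*x/3) + C2*cos(sqrt(10)*x/3)


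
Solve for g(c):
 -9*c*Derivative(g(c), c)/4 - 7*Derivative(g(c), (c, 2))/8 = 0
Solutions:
 g(c) = C1 + C2*erf(3*sqrt(7)*c/7)


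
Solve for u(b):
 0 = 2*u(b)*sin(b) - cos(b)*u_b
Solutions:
 u(b) = C1/cos(b)^2


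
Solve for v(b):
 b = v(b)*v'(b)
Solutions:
 v(b) = -sqrt(C1 + b^2)
 v(b) = sqrt(C1 + b^2)


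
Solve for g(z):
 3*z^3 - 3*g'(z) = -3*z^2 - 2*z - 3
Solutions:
 g(z) = C1 + z^4/4 + z^3/3 + z^2/3 + z


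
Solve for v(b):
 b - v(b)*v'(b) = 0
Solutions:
 v(b) = -sqrt(C1 + b^2)
 v(b) = sqrt(C1 + b^2)


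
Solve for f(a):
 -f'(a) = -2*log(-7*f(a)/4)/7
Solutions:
 -7*Integral(1/(log(-_y) - 2*log(2) + log(7)), (_y, f(a)))/2 = C1 - a


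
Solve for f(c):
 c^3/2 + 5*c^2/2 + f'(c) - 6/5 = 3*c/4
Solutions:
 f(c) = C1 - c^4/8 - 5*c^3/6 + 3*c^2/8 + 6*c/5


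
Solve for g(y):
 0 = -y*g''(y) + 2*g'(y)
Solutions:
 g(y) = C1 + C2*y^3


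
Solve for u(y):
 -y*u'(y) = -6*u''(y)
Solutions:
 u(y) = C1 + C2*erfi(sqrt(3)*y/6)


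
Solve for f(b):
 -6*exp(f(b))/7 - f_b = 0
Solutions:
 f(b) = log(1/(C1 + 6*b)) + log(7)


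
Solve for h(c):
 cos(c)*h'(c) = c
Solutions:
 h(c) = C1 + Integral(c/cos(c), c)


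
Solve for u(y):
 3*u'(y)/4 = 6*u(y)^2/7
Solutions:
 u(y) = -7/(C1 + 8*y)


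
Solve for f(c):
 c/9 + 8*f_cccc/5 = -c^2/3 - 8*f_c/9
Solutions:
 f(c) = C1 + C4*exp(-15^(1/3)*c/3) - c^3/8 - c^2/16 + (C2*sin(3^(5/6)*5^(1/3)*c/6) + C3*cos(3^(5/6)*5^(1/3)*c/6))*exp(15^(1/3)*c/6)


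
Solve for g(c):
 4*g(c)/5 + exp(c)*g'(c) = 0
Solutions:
 g(c) = C1*exp(4*exp(-c)/5)


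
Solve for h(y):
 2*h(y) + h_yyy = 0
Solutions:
 h(y) = C3*exp(-2^(1/3)*y) + (C1*sin(2^(1/3)*sqrt(3)*y/2) + C2*cos(2^(1/3)*sqrt(3)*y/2))*exp(2^(1/3)*y/2)


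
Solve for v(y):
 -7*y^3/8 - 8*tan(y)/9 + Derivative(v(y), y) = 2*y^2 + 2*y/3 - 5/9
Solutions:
 v(y) = C1 + 7*y^4/32 + 2*y^3/3 + y^2/3 - 5*y/9 - 8*log(cos(y))/9


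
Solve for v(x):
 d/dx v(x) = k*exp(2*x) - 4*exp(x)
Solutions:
 v(x) = C1 + k*exp(2*x)/2 - 4*exp(x)


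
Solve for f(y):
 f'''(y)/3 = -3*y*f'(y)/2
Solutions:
 f(y) = C1 + Integral(C2*airyai(-6^(2/3)*y/2) + C3*airybi(-6^(2/3)*y/2), y)


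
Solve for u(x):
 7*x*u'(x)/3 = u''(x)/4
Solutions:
 u(x) = C1 + C2*erfi(sqrt(42)*x/3)


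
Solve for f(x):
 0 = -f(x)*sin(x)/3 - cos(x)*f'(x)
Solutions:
 f(x) = C1*cos(x)^(1/3)


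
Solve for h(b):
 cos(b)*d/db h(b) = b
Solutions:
 h(b) = C1 + Integral(b/cos(b), b)


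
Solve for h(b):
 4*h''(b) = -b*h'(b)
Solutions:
 h(b) = C1 + C2*erf(sqrt(2)*b/4)


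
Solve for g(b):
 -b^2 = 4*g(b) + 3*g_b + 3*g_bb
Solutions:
 g(b) = -b^2/4 + 3*b/8 + (C1*sin(sqrt(39)*b/6) + C2*cos(sqrt(39)*b/6))*exp(-b/2) + 3/32


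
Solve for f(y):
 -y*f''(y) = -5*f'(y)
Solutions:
 f(y) = C1 + C2*y^6


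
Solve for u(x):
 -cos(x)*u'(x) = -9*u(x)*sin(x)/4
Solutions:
 u(x) = C1/cos(x)^(9/4)


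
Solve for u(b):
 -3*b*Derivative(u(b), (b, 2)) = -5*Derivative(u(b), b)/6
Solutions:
 u(b) = C1 + C2*b^(23/18)


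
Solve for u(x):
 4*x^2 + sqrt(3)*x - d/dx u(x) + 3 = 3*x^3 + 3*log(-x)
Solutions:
 u(x) = C1 - 3*x^4/4 + 4*x^3/3 + sqrt(3)*x^2/2 - 3*x*log(-x) + 6*x


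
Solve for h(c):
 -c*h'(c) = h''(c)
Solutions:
 h(c) = C1 + C2*erf(sqrt(2)*c/2)


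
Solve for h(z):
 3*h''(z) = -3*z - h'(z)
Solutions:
 h(z) = C1 + C2*exp(-z/3) - 3*z^2/2 + 9*z


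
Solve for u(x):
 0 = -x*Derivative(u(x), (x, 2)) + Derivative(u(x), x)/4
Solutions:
 u(x) = C1 + C2*x^(5/4)


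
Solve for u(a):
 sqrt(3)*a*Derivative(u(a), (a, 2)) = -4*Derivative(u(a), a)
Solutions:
 u(a) = C1 + C2*a^(1 - 4*sqrt(3)/3)


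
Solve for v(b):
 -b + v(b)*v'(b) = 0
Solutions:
 v(b) = -sqrt(C1 + b^2)
 v(b) = sqrt(C1 + b^2)


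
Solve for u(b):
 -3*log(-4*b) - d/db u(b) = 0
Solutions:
 u(b) = C1 - 3*b*log(-b) + 3*b*(1 - 2*log(2))


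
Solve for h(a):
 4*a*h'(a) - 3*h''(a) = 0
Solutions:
 h(a) = C1 + C2*erfi(sqrt(6)*a/3)


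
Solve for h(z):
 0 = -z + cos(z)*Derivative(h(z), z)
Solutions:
 h(z) = C1 + Integral(z/cos(z), z)


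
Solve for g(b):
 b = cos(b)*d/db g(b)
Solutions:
 g(b) = C1 + Integral(b/cos(b), b)


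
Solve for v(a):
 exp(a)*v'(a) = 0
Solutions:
 v(a) = C1


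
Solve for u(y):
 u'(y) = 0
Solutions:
 u(y) = C1


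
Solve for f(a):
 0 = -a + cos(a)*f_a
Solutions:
 f(a) = C1 + Integral(a/cos(a), a)


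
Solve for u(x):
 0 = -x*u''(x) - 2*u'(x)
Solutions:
 u(x) = C1 + C2/x


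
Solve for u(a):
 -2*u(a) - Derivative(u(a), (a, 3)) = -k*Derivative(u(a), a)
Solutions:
 u(a) = C1*exp(a*(-2*k/((-3^(1/3) + 3^(5/6)*I)*(sqrt(3)*sqrt(27 - k^3) + 9)^(1/3)) + 3^(1/3)*(sqrt(3)*sqrt(27 - k^3) + 9)^(1/3)/6 - 3^(5/6)*I*(sqrt(3)*sqrt(27 - k^3) + 9)^(1/3)/6)) + C2*exp(a*(2*k/((3^(1/3) + 3^(5/6)*I)*(sqrt(3)*sqrt(27 - k^3) + 9)^(1/3)) + 3^(1/3)*(sqrt(3)*sqrt(27 - k^3) + 9)^(1/3)/6 + 3^(5/6)*I*(sqrt(3)*sqrt(27 - k^3) + 9)^(1/3)/6)) + C3*exp(-3^(1/3)*a*(3^(1/3)*k/(sqrt(3)*sqrt(27 - k^3) + 9)^(1/3) + (sqrt(3)*sqrt(27 - k^3) + 9)^(1/3))/3)


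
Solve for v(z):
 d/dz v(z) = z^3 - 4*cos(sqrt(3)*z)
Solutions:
 v(z) = C1 + z^4/4 - 4*sqrt(3)*sin(sqrt(3)*z)/3


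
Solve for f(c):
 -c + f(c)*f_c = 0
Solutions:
 f(c) = -sqrt(C1 + c^2)
 f(c) = sqrt(C1 + c^2)


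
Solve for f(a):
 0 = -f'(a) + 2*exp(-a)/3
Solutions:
 f(a) = C1 - 2*exp(-a)/3


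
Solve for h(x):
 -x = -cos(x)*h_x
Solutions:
 h(x) = C1 + Integral(x/cos(x), x)


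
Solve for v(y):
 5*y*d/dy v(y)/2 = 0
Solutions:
 v(y) = C1


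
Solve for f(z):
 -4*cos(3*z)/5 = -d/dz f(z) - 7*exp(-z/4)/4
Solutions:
 f(z) = C1 + 4*sin(3*z)/15 + 7*exp(-z/4)


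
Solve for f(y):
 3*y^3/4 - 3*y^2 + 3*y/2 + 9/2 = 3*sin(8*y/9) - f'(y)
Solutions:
 f(y) = C1 - 3*y^4/16 + y^3 - 3*y^2/4 - 9*y/2 - 27*cos(8*y/9)/8


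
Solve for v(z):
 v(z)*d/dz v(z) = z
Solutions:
 v(z) = -sqrt(C1 + z^2)
 v(z) = sqrt(C1 + z^2)


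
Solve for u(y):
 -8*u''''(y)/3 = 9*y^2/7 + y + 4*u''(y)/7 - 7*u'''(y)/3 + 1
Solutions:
 u(y) = C1 + C2*y - 3*y^4/16 - 161*y^3/48 - 6041*y^2/192 + (C3*sin(sqrt(287)*y/112) + C4*cos(sqrt(287)*y/112))*exp(7*y/16)


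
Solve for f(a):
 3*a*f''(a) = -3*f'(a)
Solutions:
 f(a) = C1 + C2*log(a)


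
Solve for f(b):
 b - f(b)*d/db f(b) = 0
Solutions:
 f(b) = -sqrt(C1 + b^2)
 f(b) = sqrt(C1 + b^2)


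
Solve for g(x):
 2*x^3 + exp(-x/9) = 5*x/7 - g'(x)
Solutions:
 g(x) = C1 - x^4/2 + 5*x^2/14 + 9*exp(-x/9)


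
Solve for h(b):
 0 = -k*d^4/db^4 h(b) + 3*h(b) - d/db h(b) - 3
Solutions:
 h(b) = C1*exp(b*Piecewise((-sqrt(-(-1/k^2)^(1/3))/2 - sqrt((-1/k^2)^(1/3) + 2/(k*sqrt(-(-1/k^2)^(1/3))))/2, Eq(1/k, 0)), (-sqrt(2*(sqrt(k^(-3) + 1/(256*k^4)) + 1/(16*k^2))^(1/3) - 2/(k*(sqrt(k^(-3) + 1/(256*k^4)) + 1/(16*k^2))^(1/3)))/2 - sqrt(-2*(sqrt(k^(-3) + 1/(256*k^4)) + 1/(16*k^2))^(1/3) + 2/(k*sqrt(2*(sqrt(k^(-3) + 1/(256*k^4)) + 1/(16*k^2))^(1/3) - 2/(k*(sqrt(k^(-3) + 1/(256*k^4)) + 1/(16*k^2))^(1/3)))) + 2/(k*(sqrt(k^(-3) + 1/(256*k^4)) + 1/(16*k^2))^(1/3)))/2, True))) + C2*exp(b*Piecewise((-sqrt(-(-1/k^2)^(1/3))/2 + sqrt((-1/k^2)^(1/3) + 2/(k*sqrt(-(-1/k^2)^(1/3))))/2, Eq(1/k, 0)), (-sqrt(2*(sqrt(k^(-3) + 1/(256*k^4)) + 1/(16*k^2))^(1/3) - 2/(k*(sqrt(k^(-3) + 1/(256*k^4)) + 1/(16*k^2))^(1/3)))/2 + sqrt(-2*(sqrt(k^(-3) + 1/(256*k^4)) + 1/(16*k^2))^(1/3) + 2/(k*sqrt(2*(sqrt(k^(-3) + 1/(256*k^4)) + 1/(16*k^2))^(1/3) - 2/(k*(sqrt(k^(-3) + 1/(256*k^4)) + 1/(16*k^2))^(1/3)))) + 2/(k*(sqrt(k^(-3) + 1/(256*k^4)) + 1/(16*k^2))^(1/3)))/2, True))) + C3*exp(b*Piecewise((sqrt(-(-1/k^2)^(1/3))/2 - sqrt((-1/k^2)^(1/3) - 2/(k*sqrt(-(-1/k^2)^(1/3))))/2, Eq(1/k, 0)), (sqrt(2*(sqrt(k^(-3) + 1/(256*k^4)) + 1/(16*k^2))^(1/3) - 2/(k*(sqrt(k^(-3) + 1/(256*k^4)) + 1/(16*k^2))^(1/3)))/2 - sqrt(-2*(sqrt(k^(-3) + 1/(256*k^4)) + 1/(16*k^2))^(1/3) - 2/(k*sqrt(2*(sqrt(k^(-3) + 1/(256*k^4)) + 1/(16*k^2))^(1/3) - 2/(k*(sqrt(k^(-3) + 1/(256*k^4)) + 1/(16*k^2))^(1/3)))) + 2/(k*(sqrt(k^(-3) + 1/(256*k^4)) + 1/(16*k^2))^(1/3)))/2, True))) + C4*exp(b*Piecewise((sqrt(-(-1/k^2)^(1/3))/2 + sqrt((-1/k^2)^(1/3) - 2/(k*sqrt(-(-1/k^2)^(1/3))))/2, Eq(1/k, 0)), (sqrt(2*(sqrt(k^(-3) + 1/(256*k^4)) + 1/(16*k^2))^(1/3) - 2/(k*(sqrt(k^(-3) + 1/(256*k^4)) + 1/(16*k^2))^(1/3)))/2 + sqrt(-2*(sqrt(k^(-3) + 1/(256*k^4)) + 1/(16*k^2))^(1/3) - 2/(k*sqrt(2*(sqrt(k^(-3) + 1/(256*k^4)) + 1/(16*k^2))^(1/3) - 2/(k*(sqrt(k^(-3) + 1/(256*k^4)) + 1/(16*k^2))^(1/3)))) + 2/(k*(sqrt(k^(-3) + 1/(256*k^4)) + 1/(16*k^2))^(1/3)))/2, True))) + 1


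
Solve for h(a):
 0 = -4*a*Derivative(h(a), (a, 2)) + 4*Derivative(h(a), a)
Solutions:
 h(a) = C1 + C2*a^2


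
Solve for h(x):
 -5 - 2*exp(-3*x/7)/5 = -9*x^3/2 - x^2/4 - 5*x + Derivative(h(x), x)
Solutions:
 h(x) = C1 + 9*x^4/8 + x^3/12 + 5*x^2/2 - 5*x + 14*exp(-3*x/7)/15


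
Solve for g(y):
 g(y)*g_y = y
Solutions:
 g(y) = -sqrt(C1 + y^2)
 g(y) = sqrt(C1 + y^2)


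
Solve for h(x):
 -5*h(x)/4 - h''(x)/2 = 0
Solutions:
 h(x) = C1*sin(sqrt(10)*x/2) + C2*cos(sqrt(10)*x/2)


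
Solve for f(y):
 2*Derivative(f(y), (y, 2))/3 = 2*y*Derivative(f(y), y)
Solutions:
 f(y) = C1 + C2*erfi(sqrt(6)*y/2)


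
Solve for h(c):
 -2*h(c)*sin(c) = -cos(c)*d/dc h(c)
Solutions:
 h(c) = C1/cos(c)^2


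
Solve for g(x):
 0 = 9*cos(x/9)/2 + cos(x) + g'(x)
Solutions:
 g(x) = C1 - 81*sin(x/9)/2 - sin(x)


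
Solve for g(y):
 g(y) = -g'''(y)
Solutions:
 g(y) = C3*exp(-y) + (C1*sin(sqrt(3)*y/2) + C2*cos(sqrt(3)*y/2))*exp(y/2)


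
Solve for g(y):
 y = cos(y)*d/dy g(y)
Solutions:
 g(y) = C1 + Integral(y/cos(y), y)


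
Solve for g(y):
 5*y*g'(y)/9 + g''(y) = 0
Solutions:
 g(y) = C1 + C2*erf(sqrt(10)*y/6)


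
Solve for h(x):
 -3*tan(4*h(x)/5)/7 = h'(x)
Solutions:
 h(x) = -5*asin(C1*exp(-12*x/35))/4 + 5*pi/4
 h(x) = 5*asin(C1*exp(-12*x/35))/4


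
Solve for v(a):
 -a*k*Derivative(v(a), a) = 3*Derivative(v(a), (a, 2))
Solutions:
 v(a) = Piecewise((-sqrt(6)*sqrt(pi)*C1*erf(sqrt(6)*a*sqrt(k)/6)/(2*sqrt(k)) - C2, (k > 0) | (k < 0)), (-C1*a - C2, True))


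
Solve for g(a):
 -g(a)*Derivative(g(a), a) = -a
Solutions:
 g(a) = -sqrt(C1 + a^2)
 g(a) = sqrt(C1 + a^2)


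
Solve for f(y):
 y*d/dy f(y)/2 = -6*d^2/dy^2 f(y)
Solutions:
 f(y) = C1 + C2*erf(sqrt(6)*y/12)


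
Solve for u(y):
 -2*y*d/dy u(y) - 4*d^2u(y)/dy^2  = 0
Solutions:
 u(y) = C1 + C2*erf(y/2)


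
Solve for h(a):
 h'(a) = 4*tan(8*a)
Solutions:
 h(a) = C1 - log(cos(8*a))/2


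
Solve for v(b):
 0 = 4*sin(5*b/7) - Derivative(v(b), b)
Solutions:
 v(b) = C1 - 28*cos(5*b/7)/5


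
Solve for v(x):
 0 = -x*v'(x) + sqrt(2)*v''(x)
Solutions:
 v(x) = C1 + C2*erfi(2^(1/4)*x/2)


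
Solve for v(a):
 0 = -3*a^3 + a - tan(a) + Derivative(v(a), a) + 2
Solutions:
 v(a) = C1 + 3*a^4/4 - a^2/2 - 2*a - log(cos(a))


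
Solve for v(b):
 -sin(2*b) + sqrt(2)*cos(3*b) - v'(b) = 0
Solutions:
 v(b) = C1 + sqrt(2)*sin(3*b)/3 + cos(2*b)/2


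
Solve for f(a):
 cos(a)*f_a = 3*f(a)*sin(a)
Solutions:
 f(a) = C1/cos(a)^3


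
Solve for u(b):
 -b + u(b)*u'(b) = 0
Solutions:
 u(b) = -sqrt(C1 + b^2)
 u(b) = sqrt(C1 + b^2)


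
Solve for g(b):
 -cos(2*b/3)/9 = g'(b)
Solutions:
 g(b) = C1 - sin(2*b/3)/6


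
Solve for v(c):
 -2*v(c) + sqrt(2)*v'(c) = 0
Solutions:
 v(c) = C1*exp(sqrt(2)*c)


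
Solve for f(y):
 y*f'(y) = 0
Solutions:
 f(y) = C1


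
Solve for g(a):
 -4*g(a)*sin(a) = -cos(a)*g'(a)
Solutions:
 g(a) = C1/cos(a)^4


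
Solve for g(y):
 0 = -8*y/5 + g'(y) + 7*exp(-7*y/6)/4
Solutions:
 g(y) = C1 + 4*y^2/5 + 3*exp(-7*y/6)/2


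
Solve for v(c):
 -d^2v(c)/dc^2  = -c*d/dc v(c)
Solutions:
 v(c) = C1 + C2*erfi(sqrt(2)*c/2)


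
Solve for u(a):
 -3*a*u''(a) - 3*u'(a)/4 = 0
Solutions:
 u(a) = C1 + C2*a^(3/4)


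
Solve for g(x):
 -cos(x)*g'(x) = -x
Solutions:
 g(x) = C1 + Integral(x/cos(x), x)


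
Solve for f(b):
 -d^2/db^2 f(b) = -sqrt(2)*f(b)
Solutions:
 f(b) = C1*exp(-2^(1/4)*b) + C2*exp(2^(1/4)*b)


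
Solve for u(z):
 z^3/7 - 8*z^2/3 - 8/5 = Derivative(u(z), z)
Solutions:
 u(z) = C1 + z^4/28 - 8*z^3/9 - 8*z/5


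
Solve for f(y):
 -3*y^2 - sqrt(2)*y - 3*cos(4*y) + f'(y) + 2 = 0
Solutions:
 f(y) = C1 + y^3 + sqrt(2)*y^2/2 - 2*y + 3*sin(4*y)/4


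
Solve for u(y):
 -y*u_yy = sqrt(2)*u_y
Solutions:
 u(y) = C1 + C2*y^(1 - sqrt(2))


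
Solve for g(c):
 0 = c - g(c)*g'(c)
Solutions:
 g(c) = -sqrt(C1 + c^2)
 g(c) = sqrt(C1 + c^2)


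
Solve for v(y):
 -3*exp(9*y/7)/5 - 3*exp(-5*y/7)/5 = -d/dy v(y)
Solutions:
 v(y) = C1 + 7*exp(9*y/7)/15 - 21*exp(-5*y/7)/25


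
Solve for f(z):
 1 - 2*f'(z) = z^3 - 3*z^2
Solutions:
 f(z) = C1 - z^4/8 + z^3/2 + z/2


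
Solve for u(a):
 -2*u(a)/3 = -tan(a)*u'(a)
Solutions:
 u(a) = C1*sin(a)^(2/3)


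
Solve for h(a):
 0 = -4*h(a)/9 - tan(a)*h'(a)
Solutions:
 h(a) = C1/sin(a)^(4/9)


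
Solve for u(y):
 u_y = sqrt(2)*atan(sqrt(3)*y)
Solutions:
 u(y) = C1 + sqrt(2)*(y*atan(sqrt(3)*y) - sqrt(3)*log(3*y^2 + 1)/6)


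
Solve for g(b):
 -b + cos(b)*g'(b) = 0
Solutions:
 g(b) = C1 + Integral(b/cos(b), b)


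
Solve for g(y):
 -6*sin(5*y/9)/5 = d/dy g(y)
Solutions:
 g(y) = C1 + 54*cos(5*y/9)/25


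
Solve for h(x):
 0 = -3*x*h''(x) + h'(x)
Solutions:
 h(x) = C1 + C2*x^(4/3)


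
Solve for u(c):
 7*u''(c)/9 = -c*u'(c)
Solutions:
 u(c) = C1 + C2*erf(3*sqrt(14)*c/14)


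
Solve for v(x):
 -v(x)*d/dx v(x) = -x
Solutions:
 v(x) = -sqrt(C1 + x^2)
 v(x) = sqrt(C1 + x^2)


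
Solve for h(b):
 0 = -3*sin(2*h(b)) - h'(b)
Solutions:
 h(b) = pi - acos((-C1 - exp(12*b))/(C1 - exp(12*b)))/2
 h(b) = acos((-C1 - exp(12*b))/(C1 - exp(12*b)))/2


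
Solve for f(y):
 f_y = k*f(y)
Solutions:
 f(y) = C1*exp(k*y)


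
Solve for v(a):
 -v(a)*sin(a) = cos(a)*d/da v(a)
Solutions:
 v(a) = C1*cos(a)


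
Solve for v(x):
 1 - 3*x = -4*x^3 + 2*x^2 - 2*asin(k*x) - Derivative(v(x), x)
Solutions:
 v(x) = C1 - x^4 + 2*x^3/3 + 3*x^2/2 - x - 2*Piecewise((x*asin(k*x) + sqrt(-k^2*x^2 + 1)/k, Ne(k, 0)), (0, True))


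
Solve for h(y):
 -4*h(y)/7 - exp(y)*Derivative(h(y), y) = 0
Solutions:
 h(y) = C1*exp(4*exp(-y)/7)


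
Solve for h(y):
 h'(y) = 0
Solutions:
 h(y) = C1


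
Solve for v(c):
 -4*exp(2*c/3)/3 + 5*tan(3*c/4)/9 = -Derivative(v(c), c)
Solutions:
 v(c) = C1 + 2*exp(2*c/3) + 20*log(cos(3*c/4))/27


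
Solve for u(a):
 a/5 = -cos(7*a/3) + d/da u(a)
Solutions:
 u(a) = C1 + a^2/10 + 3*sin(7*a/3)/7


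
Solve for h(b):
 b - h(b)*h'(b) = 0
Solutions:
 h(b) = -sqrt(C1 + b^2)
 h(b) = sqrt(C1 + b^2)


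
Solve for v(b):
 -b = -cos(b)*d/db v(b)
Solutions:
 v(b) = C1 + Integral(b/cos(b), b)


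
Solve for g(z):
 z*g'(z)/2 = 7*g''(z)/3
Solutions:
 g(z) = C1 + C2*erfi(sqrt(21)*z/14)


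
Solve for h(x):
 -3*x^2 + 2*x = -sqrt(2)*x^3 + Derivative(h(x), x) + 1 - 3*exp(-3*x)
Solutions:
 h(x) = C1 + sqrt(2)*x^4/4 - x^3 + x^2 - x - exp(-3*x)


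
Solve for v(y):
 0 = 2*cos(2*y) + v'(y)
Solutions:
 v(y) = C1 - sin(2*y)


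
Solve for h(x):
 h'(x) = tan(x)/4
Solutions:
 h(x) = C1 - log(cos(x))/4


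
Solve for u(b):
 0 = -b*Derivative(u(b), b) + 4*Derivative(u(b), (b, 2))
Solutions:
 u(b) = C1 + C2*erfi(sqrt(2)*b/4)


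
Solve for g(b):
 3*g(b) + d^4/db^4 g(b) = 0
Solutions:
 g(b) = (C1*sin(sqrt(2)*3^(1/4)*b/2) + C2*cos(sqrt(2)*3^(1/4)*b/2))*exp(-sqrt(2)*3^(1/4)*b/2) + (C3*sin(sqrt(2)*3^(1/4)*b/2) + C4*cos(sqrt(2)*3^(1/4)*b/2))*exp(sqrt(2)*3^(1/4)*b/2)


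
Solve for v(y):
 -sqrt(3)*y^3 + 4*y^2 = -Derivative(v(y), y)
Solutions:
 v(y) = C1 + sqrt(3)*y^4/4 - 4*y^3/3


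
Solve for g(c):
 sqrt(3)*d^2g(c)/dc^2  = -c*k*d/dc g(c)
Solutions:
 g(c) = Piecewise((-sqrt(2)*3^(1/4)*sqrt(pi)*C1*erf(sqrt(2)*3^(3/4)*c*sqrt(k)/6)/(2*sqrt(k)) - C2, (k > 0) | (k < 0)), (-C1*c - C2, True))


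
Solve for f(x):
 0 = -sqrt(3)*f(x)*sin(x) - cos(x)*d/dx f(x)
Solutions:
 f(x) = C1*cos(x)^(sqrt(3))


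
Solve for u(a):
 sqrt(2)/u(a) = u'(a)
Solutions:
 u(a) = -sqrt(C1 + 2*sqrt(2)*a)
 u(a) = sqrt(C1 + 2*sqrt(2)*a)


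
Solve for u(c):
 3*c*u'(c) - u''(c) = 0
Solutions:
 u(c) = C1 + C2*erfi(sqrt(6)*c/2)


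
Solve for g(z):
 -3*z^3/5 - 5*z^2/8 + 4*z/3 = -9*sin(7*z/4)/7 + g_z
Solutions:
 g(z) = C1 - 3*z^4/20 - 5*z^3/24 + 2*z^2/3 - 36*cos(7*z/4)/49


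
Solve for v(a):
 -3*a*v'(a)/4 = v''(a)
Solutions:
 v(a) = C1 + C2*erf(sqrt(6)*a/4)


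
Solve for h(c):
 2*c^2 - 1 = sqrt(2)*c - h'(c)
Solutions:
 h(c) = C1 - 2*c^3/3 + sqrt(2)*c^2/2 + c


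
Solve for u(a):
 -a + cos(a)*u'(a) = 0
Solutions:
 u(a) = C1 + Integral(a/cos(a), a)


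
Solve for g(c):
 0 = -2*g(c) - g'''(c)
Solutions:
 g(c) = C3*exp(-2^(1/3)*c) + (C1*sin(2^(1/3)*sqrt(3)*c/2) + C2*cos(2^(1/3)*sqrt(3)*c/2))*exp(2^(1/3)*c/2)


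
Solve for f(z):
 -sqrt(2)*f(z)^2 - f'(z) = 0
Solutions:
 f(z) = 1/(C1 + sqrt(2)*z)


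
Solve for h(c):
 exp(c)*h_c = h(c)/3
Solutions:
 h(c) = C1*exp(-exp(-c)/3)


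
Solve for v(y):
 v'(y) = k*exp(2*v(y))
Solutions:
 v(y) = log(-sqrt(-1/(C1 + k*y))) - log(2)/2
 v(y) = log(-1/(C1 + k*y))/2 - log(2)/2


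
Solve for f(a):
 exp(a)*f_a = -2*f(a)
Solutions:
 f(a) = C1*exp(2*exp(-a))


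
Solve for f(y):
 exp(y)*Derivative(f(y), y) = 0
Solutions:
 f(y) = C1


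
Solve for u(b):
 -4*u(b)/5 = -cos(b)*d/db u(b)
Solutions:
 u(b) = C1*(sin(b) + 1)^(2/5)/(sin(b) - 1)^(2/5)


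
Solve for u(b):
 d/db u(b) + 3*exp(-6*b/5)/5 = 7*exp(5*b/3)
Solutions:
 u(b) = C1 + 21*exp(5*b/3)/5 + exp(-6*b/5)/2


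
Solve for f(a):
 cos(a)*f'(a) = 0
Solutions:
 f(a) = C1


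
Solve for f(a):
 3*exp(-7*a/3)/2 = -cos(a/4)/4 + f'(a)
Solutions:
 f(a) = C1 + sin(a/4) - 9*exp(-7*a/3)/14


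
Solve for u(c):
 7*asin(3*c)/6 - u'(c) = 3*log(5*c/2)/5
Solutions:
 u(c) = C1 - 3*c*log(c)/5 + 7*c*asin(3*c)/6 - 3*c*log(5)/5 + 3*c*log(2)/5 + 3*c/5 + 7*sqrt(1 - 9*c^2)/18


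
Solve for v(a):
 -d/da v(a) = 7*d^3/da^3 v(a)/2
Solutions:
 v(a) = C1 + C2*sin(sqrt(14)*a/7) + C3*cos(sqrt(14)*a/7)


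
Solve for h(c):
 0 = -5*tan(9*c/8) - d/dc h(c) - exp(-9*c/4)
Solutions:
 h(c) = C1 - 20*log(tan(9*c/8)^2 + 1)/9 + 4*exp(-9*c/4)/9


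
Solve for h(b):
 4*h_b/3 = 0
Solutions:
 h(b) = C1


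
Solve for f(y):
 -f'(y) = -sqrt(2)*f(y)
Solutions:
 f(y) = C1*exp(sqrt(2)*y)


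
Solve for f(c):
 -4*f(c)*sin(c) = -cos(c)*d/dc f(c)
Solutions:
 f(c) = C1/cos(c)^4


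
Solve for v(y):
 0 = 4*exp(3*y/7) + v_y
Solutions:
 v(y) = C1 - 28*exp(3*y/7)/3


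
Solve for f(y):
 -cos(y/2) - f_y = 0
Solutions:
 f(y) = C1 - 2*sin(y/2)


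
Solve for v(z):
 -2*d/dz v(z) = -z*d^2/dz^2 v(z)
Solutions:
 v(z) = C1 + C2*z^3


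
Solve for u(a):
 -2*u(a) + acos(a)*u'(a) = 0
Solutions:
 u(a) = C1*exp(2*Integral(1/acos(a), a))


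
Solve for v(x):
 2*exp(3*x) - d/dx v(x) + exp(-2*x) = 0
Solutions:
 v(x) = C1 + 2*exp(3*x)/3 - exp(-2*x)/2


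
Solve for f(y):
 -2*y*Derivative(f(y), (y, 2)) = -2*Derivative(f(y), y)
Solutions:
 f(y) = C1 + C2*y^2


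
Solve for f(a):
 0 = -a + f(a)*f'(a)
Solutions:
 f(a) = -sqrt(C1 + a^2)
 f(a) = sqrt(C1 + a^2)


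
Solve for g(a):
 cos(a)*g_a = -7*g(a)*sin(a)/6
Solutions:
 g(a) = C1*cos(a)^(7/6)


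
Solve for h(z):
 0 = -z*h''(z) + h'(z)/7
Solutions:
 h(z) = C1 + C2*z^(8/7)


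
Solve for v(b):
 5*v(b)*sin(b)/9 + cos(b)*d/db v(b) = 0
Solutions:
 v(b) = C1*cos(b)^(5/9)


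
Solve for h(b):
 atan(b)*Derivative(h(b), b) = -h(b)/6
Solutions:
 h(b) = C1*exp(-Integral(1/atan(b), b)/6)


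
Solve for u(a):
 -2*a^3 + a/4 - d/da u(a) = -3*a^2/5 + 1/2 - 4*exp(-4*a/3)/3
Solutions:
 u(a) = C1 - a^4/2 + a^3/5 + a^2/8 - a/2 - 1/exp(a)^(4/3)


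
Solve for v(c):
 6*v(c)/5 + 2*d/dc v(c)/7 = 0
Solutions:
 v(c) = C1*exp(-21*c/5)


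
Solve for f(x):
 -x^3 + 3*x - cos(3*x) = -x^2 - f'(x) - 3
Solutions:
 f(x) = C1 + x^4/4 - x^3/3 - 3*x^2/2 - 3*x + sin(3*x)/3


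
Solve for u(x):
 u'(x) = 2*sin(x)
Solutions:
 u(x) = C1 - 2*cos(x)


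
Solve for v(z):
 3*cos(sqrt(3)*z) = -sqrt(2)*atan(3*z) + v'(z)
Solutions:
 v(z) = C1 + sqrt(2)*(z*atan(3*z) - log(9*z^2 + 1)/6) + sqrt(3)*sin(sqrt(3)*z)


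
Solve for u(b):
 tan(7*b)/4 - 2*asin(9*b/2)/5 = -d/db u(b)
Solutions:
 u(b) = C1 + 2*b*asin(9*b/2)/5 + 2*sqrt(4 - 81*b^2)/45 + log(cos(7*b))/28


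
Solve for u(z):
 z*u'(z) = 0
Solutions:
 u(z) = C1


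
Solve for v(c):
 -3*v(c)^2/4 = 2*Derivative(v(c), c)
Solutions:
 v(c) = 8/(C1 + 3*c)


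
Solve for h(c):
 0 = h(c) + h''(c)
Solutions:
 h(c) = C1*sin(c) + C2*cos(c)


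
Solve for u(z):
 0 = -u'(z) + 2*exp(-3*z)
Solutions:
 u(z) = C1 - 2*exp(-3*z)/3


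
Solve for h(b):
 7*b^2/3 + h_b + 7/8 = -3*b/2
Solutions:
 h(b) = C1 - 7*b^3/9 - 3*b^2/4 - 7*b/8


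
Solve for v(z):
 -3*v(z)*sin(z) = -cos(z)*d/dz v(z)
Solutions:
 v(z) = C1/cos(z)^3


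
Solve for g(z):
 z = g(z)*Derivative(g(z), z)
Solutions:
 g(z) = -sqrt(C1 + z^2)
 g(z) = sqrt(C1 + z^2)


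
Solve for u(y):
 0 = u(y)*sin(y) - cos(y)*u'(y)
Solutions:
 u(y) = C1/cos(y)


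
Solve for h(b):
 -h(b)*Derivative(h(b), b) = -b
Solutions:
 h(b) = -sqrt(C1 + b^2)
 h(b) = sqrt(C1 + b^2)


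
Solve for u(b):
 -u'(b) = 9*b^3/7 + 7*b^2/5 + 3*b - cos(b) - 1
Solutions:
 u(b) = C1 - 9*b^4/28 - 7*b^3/15 - 3*b^2/2 + b + sin(b)


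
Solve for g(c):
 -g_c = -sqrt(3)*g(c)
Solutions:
 g(c) = C1*exp(sqrt(3)*c)


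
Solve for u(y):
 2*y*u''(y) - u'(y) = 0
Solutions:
 u(y) = C1 + C2*y^(3/2)


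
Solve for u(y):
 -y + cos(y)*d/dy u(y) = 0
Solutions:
 u(y) = C1 + Integral(y/cos(y), y)


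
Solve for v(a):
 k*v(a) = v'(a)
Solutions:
 v(a) = C1*exp(a*k)


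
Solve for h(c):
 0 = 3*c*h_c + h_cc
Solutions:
 h(c) = C1 + C2*erf(sqrt(6)*c/2)


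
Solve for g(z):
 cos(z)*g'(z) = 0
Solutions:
 g(z) = C1


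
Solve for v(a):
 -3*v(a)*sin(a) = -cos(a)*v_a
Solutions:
 v(a) = C1/cos(a)^3


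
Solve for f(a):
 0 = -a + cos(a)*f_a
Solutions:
 f(a) = C1 + Integral(a/cos(a), a)


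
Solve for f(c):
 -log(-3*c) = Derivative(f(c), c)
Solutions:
 f(c) = C1 - c*log(-c) + c*(1 - log(3))


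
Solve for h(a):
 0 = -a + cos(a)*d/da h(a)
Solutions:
 h(a) = C1 + Integral(a/cos(a), a)


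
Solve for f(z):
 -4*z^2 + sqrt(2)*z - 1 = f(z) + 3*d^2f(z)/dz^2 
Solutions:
 f(z) = C1*sin(sqrt(3)*z/3) + C2*cos(sqrt(3)*z/3) - 4*z^2 + sqrt(2)*z + 23


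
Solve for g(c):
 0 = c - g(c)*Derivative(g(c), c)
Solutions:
 g(c) = -sqrt(C1 + c^2)
 g(c) = sqrt(C1 + c^2)


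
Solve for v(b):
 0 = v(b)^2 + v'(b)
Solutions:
 v(b) = 1/(C1 + b)


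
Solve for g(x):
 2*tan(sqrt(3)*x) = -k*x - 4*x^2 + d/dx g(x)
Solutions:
 g(x) = C1 + k*x^2/2 + 4*x^3/3 - 2*sqrt(3)*log(cos(sqrt(3)*x))/3


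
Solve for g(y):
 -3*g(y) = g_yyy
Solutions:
 g(y) = C3*exp(-3^(1/3)*y) + (C1*sin(3^(5/6)*y/2) + C2*cos(3^(5/6)*y/2))*exp(3^(1/3)*y/2)


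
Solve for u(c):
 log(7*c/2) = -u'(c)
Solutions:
 u(c) = C1 - c*log(c) + c*log(2/7) + c


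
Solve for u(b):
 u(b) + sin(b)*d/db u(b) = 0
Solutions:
 u(b) = C1*sqrt(cos(b) + 1)/sqrt(cos(b) - 1)


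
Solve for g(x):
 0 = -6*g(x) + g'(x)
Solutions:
 g(x) = C1*exp(6*x)


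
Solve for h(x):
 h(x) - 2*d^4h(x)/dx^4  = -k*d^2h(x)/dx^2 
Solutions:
 h(x) = C1*exp(-x*sqrt(k - sqrt(k^2 + 8))/2) + C2*exp(x*sqrt(k - sqrt(k^2 + 8))/2) + C3*exp(-x*sqrt(k + sqrt(k^2 + 8))/2) + C4*exp(x*sqrt(k + sqrt(k^2 + 8))/2)


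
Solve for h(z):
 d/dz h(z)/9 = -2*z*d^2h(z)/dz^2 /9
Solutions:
 h(z) = C1 + C2*sqrt(z)


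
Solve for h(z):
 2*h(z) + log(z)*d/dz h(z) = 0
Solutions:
 h(z) = C1*exp(-2*li(z))


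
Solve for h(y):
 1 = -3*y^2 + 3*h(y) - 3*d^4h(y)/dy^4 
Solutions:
 h(y) = C1*exp(-y) + C2*exp(y) + C3*sin(y) + C4*cos(y) + y^2 + 1/3


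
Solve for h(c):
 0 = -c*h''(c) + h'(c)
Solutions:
 h(c) = C1 + C2*c^2


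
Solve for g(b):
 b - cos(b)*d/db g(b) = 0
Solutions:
 g(b) = C1 + Integral(b/cos(b), b)


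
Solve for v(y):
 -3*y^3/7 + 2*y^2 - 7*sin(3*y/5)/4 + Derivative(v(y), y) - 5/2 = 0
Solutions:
 v(y) = C1 + 3*y^4/28 - 2*y^3/3 + 5*y/2 - 35*cos(3*y/5)/12


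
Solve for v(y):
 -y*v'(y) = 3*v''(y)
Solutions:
 v(y) = C1 + C2*erf(sqrt(6)*y/6)


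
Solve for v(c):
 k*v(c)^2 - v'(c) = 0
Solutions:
 v(c) = -1/(C1 + c*k)


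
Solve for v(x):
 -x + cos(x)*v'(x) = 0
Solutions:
 v(x) = C1 + Integral(x/cos(x), x)


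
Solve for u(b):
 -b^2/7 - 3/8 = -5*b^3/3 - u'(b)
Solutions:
 u(b) = C1 - 5*b^4/12 + b^3/21 + 3*b/8


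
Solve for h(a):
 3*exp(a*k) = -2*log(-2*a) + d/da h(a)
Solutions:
 h(a) = C1 + 2*a*log(-a) + 2*a*(-1 + log(2)) + Piecewise((3*exp(a*k)/k, Ne(k, 0)), (3*a, True))


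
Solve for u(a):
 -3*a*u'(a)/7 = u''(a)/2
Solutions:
 u(a) = C1 + C2*erf(sqrt(21)*a/7)


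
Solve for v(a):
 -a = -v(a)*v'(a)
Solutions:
 v(a) = -sqrt(C1 + a^2)
 v(a) = sqrt(C1 + a^2)


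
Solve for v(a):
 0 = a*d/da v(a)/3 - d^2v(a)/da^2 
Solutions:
 v(a) = C1 + C2*erfi(sqrt(6)*a/6)


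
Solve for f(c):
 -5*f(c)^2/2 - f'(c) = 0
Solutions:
 f(c) = 2/(C1 + 5*c)


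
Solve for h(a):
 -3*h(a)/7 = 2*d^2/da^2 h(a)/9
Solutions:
 h(a) = C1*sin(3*sqrt(42)*a/14) + C2*cos(3*sqrt(42)*a/14)


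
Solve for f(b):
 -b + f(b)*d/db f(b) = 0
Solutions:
 f(b) = -sqrt(C1 + b^2)
 f(b) = sqrt(C1 + b^2)


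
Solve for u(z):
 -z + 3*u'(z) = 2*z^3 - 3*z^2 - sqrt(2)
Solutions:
 u(z) = C1 + z^4/6 - z^3/3 + z^2/6 - sqrt(2)*z/3


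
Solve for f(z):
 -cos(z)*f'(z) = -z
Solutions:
 f(z) = C1 + Integral(z/cos(z), z)


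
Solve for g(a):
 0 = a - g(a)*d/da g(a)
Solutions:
 g(a) = -sqrt(C1 + a^2)
 g(a) = sqrt(C1 + a^2)


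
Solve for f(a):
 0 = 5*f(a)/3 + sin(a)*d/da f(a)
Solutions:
 f(a) = C1*(cos(a) + 1)^(5/6)/(cos(a) - 1)^(5/6)


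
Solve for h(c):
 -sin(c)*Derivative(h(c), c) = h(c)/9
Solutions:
 h(c) = C1*(cos(c) + 1)^(1/18)/(cos(c) - 1)^(1/18)


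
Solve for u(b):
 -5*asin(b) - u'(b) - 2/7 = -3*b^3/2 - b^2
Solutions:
 u(b) = C1 + 3*b^4/8 + b^3/3 - 5*b*asin(b) - 2*b/7 - 5*sqrt(1 - b^2)


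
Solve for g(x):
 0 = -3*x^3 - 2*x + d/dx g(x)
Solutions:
 g(x) = C1 + 3*x^4/4 + x^2


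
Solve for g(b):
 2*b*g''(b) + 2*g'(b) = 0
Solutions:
 g(b) = C1 + C2*log(b)


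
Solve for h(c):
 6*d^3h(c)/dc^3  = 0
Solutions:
 h(c) = C1 + C2*c + C3*c^2


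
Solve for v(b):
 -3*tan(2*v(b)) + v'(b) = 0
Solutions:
 v(b) = -asin(C1*exp(6*b))/2 + pi/2
 v(b) = asin(C1*exp(6*b))/2


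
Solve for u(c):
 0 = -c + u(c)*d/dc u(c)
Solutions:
 u(c) = -sqrt(C1 + c^2)
 u(c) = sqrt(C1 + c^2)


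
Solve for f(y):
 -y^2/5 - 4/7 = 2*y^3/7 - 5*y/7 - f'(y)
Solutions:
 f(y) = C1 + y^4/14 + y^3/15 - 5*y^2/14 + 4*y/7


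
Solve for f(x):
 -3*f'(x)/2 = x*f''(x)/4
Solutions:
 f(x) = C1 + C2/x^5


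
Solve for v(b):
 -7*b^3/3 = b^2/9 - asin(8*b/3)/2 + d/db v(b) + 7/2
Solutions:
 v(b) = C1 - 7*b^4/12 - b^3/27 + b*asin(8*b/3)/2 - 7*b/2 + sqrt(9 - 64*b^2)/16


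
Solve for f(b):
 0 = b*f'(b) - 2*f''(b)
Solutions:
 f(b) = C1 + C2*erfi(b/2)


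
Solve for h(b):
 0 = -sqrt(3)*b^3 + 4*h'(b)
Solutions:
 h(b) = C1 + sqrt(3)*b^4/16


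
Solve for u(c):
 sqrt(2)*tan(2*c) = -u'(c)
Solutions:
 u(c) = C1 + sqrt(2)*log(cos(2*c))/2


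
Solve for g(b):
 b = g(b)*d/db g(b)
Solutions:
 g(b) = -sqrt(C1 + b^2)
 g(b) = sqrt(C1 + b^2)


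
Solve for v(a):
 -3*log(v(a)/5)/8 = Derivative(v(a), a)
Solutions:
 -8*Integral(1/(-log(_y) + log(5)), (_y, v(a)))/3 = C1 - a


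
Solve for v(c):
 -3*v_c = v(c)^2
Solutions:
 v(c) = 3/(C1 + c)


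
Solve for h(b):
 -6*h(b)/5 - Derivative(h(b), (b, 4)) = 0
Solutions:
 h(b) = (C1*sin(10^(3/4)*3^(1/4)*b/10) + C2*cos(10^(3/4)*3^(1/4)*b/10))*exp(-10^(3/4)*3^(1/4)*b/10) + (C3*sin(10^(3/4)*3^(1/4)*b/10) + C4*cos(10^(3/4)*3^(1/4)*b/10))*exp(10^(3/4)*3^(1/4)*b/10)


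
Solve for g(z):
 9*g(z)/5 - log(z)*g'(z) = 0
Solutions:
 g(z) = C1*exp(9*li(z)/5)


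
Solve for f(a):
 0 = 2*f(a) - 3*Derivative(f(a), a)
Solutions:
 f(a) = C1*exp(2*a/3)


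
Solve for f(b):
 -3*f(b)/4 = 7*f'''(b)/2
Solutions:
 f(b) = C3*exp(-14^(2/3)*3^(1/3)*b/14) + (C1*sin(14^(2/3)*3^(5/6)*b/28) + C2*cos(14^(2/3)*3^(5/6)*b/28))*exp(14^(2/3)*3^(1/3)*b/28)


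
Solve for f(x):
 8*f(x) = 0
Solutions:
 f(x) = 0


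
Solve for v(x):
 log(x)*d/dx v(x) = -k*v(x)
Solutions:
 v(x) = C1*exp(-k*li(x))


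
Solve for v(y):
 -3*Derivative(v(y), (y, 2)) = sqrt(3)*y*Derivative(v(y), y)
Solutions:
 v(y) = C1 + C2*erf(sqrt(2)*3^(3/4)*y/6)


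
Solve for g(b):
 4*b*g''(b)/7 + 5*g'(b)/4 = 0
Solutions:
 g(b) = C1 + C2/b^(19/16)


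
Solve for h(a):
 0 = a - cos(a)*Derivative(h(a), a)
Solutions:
 h(a) = C1 + Integral(a/cos(a), a)


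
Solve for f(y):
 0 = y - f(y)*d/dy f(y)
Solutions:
 f(y) = -sqrt(C1 + y^2)
 f(y) = sqrt(C1 + y^2)


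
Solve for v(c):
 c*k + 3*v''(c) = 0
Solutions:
 v(c) = C1 + C2*c - c^3*k/18


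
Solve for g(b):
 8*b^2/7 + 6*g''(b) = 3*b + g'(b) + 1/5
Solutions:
 g(b) = C1 + C2*exp(b/6) + 8*b^3/21 + 75*b^2/14 + 2243*b/35


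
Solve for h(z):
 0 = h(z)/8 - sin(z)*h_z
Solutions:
 h(z) = C1*(cos(z) - 1)^(1/16)/(cos(z) + 1)^(1/16)


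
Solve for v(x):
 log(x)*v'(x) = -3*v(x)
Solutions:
 v(x) = C1*exp(-3*li(x))
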